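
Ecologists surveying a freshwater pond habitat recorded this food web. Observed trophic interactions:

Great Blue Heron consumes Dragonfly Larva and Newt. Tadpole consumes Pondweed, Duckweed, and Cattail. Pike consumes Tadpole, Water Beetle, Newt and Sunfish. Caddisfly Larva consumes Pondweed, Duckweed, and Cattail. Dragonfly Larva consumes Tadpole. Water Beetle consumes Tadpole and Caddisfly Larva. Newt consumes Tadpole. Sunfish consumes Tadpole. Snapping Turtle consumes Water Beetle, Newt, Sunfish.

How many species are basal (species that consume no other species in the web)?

3

Basal species (no prey listed): Duckweed, Cattail, Pondweed.
Count: 3.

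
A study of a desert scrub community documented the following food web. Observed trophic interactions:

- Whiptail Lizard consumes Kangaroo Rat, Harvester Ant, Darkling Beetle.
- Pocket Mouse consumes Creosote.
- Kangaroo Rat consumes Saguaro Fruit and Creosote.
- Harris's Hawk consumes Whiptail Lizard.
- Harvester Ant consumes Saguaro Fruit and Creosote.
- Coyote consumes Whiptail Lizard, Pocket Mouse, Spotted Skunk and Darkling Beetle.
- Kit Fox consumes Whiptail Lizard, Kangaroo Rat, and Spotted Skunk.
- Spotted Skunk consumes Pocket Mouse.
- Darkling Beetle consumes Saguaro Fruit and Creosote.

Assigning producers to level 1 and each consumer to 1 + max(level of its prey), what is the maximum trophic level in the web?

4

Producers (level 1): Creosote, Saguaro Fruit.
Creosote → Pocket Mouse → Spotted Skunk → Kit Fox gives Kit Fox level 4.
No species has a prey at level 4, so no species reaches level 5.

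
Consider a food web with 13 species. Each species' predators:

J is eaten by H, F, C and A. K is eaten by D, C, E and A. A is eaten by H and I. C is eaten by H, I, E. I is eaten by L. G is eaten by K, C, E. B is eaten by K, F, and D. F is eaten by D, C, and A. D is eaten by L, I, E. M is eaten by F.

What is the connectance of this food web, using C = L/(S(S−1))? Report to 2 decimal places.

The web has S = 13 species and L = 27 feeding links.
C = L / (S(S−1)) = 27 / 156 = 0.1731 ≈ 0.17.

C = 0.17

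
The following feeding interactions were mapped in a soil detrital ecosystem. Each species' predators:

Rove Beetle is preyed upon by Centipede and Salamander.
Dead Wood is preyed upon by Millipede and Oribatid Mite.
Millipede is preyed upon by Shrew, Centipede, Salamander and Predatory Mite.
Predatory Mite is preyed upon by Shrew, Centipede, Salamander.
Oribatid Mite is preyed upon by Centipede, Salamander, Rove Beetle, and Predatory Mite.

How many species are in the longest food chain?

4 species

One longest chain: Dead Wood → Millipede → Predatory Mite → Shrew.
It has 4 species and 3 links.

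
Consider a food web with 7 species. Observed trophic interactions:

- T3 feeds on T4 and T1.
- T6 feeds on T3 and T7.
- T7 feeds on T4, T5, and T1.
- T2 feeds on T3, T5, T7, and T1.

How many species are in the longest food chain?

One longest chain: T5 → T7 → T2.
It has 3 species and 2 links.

3 species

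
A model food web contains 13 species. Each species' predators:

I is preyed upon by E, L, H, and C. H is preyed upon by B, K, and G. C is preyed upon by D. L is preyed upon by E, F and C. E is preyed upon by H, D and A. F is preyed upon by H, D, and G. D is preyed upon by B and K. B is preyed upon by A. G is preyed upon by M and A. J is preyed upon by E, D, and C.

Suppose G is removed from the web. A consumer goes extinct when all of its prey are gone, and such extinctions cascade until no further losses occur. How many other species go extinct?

1

Remove G.
Round 1: M (all prey gone) → extinct.
No further losses. Total secondary extinctions: 1.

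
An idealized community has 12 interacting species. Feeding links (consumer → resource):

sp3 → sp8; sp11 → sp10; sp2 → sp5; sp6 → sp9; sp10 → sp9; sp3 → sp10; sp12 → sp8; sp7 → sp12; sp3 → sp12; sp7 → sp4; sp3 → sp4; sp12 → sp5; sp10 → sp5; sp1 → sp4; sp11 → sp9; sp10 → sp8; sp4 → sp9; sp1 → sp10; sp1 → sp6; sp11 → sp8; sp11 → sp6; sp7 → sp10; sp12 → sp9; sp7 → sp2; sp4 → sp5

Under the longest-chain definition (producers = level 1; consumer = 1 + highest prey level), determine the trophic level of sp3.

sp9 is a producer → level 1.
sp12 eats sp9 (level 1); other prey at levels: sp5 1, sp8 1 → level 2.
sp3 eats sp12 (level 2); other prey at levels: sp8 1, sp10 2, sp4 2 → level 3.

Trophic level 3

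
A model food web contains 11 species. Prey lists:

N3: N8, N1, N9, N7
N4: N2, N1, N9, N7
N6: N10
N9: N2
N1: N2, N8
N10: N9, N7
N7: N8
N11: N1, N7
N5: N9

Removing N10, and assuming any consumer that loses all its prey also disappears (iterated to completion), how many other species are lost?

1

Remove N10.
Round 1: N6 (all prey gone) → extinct.
No further losses. Total secondary extinctions: 1.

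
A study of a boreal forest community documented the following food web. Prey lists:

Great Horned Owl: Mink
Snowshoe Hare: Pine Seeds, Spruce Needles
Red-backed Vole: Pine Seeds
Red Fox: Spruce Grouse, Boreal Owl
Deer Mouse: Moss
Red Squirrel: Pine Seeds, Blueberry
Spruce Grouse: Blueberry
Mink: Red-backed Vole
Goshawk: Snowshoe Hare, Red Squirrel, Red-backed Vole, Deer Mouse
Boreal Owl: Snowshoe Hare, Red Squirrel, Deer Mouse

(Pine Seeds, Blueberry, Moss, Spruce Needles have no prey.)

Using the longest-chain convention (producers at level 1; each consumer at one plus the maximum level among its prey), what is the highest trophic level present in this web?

Producers (level 1): Pine Seeds, Blueberry, Moss, Spruce Needles.
Moss → Deer Mouse → Boreal Owl → Red Fox gives Red Fox level 4.
No species has a prey at level 4, so no species reaches level 5.

4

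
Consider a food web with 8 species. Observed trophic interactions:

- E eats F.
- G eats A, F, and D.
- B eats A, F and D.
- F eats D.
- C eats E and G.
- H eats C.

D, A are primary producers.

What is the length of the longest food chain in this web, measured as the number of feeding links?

One longest chain: D → F → G → C → H.
It has 5 species and 4 links.

4 links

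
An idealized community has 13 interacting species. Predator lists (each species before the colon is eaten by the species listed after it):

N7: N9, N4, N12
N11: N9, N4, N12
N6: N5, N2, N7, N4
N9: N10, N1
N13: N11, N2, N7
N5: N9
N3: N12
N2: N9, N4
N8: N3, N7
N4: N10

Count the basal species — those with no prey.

3

Basal species (no prey listed): N8, N13, N6.
Count: 3.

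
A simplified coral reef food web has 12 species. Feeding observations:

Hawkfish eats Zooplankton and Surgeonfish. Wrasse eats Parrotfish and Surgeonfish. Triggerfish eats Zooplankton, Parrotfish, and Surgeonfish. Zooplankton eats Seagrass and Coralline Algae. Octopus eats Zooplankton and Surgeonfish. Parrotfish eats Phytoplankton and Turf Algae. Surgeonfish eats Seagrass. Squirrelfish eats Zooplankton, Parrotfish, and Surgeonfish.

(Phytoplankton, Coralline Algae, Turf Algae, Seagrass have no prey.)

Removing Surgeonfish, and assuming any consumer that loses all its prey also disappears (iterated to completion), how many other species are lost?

Remove Surgeonfish.
Every predator of it retains at least one other prey: Squirrelfish still has Zooplankton, Parrotfish; Triggerfish still has Zooplankton, Parrotfish; Octopus still has Zooplankton; Wrasse still has Parrotfish; Hawkfish still has Zooplankton.
No consumer loses all prey, so no secondary extinctions occur.

0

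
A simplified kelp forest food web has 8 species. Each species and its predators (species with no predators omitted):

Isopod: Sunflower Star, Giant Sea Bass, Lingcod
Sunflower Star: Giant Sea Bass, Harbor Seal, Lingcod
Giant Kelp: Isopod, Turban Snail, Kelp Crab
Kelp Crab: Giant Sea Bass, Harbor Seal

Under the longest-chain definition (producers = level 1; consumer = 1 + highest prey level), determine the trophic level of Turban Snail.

Trophic level 2

Giant Kelp is a producer → level 1.
Turban Snail eats Giant Kelp → level 2.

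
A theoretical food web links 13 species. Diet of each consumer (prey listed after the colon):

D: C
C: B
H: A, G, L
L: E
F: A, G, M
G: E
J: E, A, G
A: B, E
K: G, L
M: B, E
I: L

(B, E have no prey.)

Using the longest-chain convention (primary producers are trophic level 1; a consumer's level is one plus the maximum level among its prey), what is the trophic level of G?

E is a producer → level 1.
G eats E → level 2.

Trophic level 2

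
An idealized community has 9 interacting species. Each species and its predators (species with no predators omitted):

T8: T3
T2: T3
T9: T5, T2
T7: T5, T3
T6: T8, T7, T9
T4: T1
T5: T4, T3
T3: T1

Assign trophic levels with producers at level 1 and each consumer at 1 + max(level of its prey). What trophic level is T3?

T6 is a producer → level 1.
T7 eats T6 → level 2.
T5 eats T7 (level 2); other prey at levels: T9 2 → level 3.
T3 eats T5 (level 3); other prey at levels: T8 2, T7 2, T2 3 → level 4.

Trophic level 4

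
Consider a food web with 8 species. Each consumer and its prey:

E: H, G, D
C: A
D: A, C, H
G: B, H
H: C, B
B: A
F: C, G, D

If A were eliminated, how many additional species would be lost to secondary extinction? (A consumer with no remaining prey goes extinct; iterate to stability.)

7

Remove A.
Round 1: C (all prey gone), B (all prey gone) → extinct.
Round 2: H (all prey gone) → extinct.
Round 3: G (all prey gone), D (all prey gone) → extinct.
Round 4: E (all prey gone), F (all prey gone) → extinct.
No further losses. Total secondary extinctions: 7.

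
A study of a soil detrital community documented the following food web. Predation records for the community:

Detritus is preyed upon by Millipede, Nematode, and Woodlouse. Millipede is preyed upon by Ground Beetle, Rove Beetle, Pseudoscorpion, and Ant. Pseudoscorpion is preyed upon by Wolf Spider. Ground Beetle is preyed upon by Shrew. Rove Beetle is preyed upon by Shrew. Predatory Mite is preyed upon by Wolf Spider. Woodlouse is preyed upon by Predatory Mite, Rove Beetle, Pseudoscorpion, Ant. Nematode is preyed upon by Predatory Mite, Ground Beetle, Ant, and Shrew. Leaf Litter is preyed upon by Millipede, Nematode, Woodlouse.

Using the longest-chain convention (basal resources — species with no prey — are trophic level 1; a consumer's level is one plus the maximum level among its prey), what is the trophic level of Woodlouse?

Trophic level 2

Leaf Litter has no prey (basal) → level 1.
Woodlouse eats Leaf Litter (level 1); other prey at levels: Detritus 1 → level 2.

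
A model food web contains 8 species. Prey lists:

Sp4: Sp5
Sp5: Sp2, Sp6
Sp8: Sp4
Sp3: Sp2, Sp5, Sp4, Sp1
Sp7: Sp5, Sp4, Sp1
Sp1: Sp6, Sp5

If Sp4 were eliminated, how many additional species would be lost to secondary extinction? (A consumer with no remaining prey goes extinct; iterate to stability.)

1

Remove Sp4.
Round 1: Sp8 (all prey gone) → extinct.
No further losses. Total secondary extinctions: 1.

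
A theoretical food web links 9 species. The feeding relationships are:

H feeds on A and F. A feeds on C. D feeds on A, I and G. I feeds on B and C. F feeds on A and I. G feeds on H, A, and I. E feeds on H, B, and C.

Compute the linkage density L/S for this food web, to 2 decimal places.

L/S = 1.78

There are L = 16 links among S = 9 species.
L/S = 16/9 = 1.7778 ≈ 1.78.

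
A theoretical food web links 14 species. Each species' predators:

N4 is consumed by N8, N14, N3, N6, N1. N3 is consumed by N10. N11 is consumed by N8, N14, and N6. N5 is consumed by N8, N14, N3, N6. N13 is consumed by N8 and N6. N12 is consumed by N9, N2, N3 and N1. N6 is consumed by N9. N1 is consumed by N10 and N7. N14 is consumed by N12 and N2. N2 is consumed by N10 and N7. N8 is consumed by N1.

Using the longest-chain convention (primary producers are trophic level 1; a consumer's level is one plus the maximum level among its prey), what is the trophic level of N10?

Trophic level 5

N11 is a producer → level 1.
N14 eats N11 (level 1); other prey at levels: N5 1, N4 1 → level 2.
N12 eats N14 → level 3.
N2 eats N12 (level 3); other prey at levels: N14 2 → level 4.
N10 eats N2 (level 4); other prey at levels: N3 4, N1 4 → level 5.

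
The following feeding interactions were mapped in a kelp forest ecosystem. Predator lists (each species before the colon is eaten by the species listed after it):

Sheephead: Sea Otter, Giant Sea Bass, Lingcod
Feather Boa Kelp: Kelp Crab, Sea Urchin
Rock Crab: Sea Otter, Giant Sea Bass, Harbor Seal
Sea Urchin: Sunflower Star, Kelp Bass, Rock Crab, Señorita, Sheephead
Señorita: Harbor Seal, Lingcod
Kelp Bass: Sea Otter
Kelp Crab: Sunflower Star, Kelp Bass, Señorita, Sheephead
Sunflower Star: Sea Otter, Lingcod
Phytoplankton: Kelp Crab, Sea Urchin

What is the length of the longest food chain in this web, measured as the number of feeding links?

One longest chain: Feather Boa Kelp → Kelp Crab → Sheephead → Sea Otter.
It has 4 species and 3 links.

3 links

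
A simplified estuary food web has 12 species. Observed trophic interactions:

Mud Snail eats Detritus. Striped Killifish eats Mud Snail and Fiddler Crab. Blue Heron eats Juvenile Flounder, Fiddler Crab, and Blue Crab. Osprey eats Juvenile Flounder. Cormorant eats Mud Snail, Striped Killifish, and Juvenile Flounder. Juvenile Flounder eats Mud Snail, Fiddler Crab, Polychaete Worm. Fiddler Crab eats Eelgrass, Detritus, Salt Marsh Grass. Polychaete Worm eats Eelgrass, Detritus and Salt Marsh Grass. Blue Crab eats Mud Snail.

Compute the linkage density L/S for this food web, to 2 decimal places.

L/S = 1.67

There are L = 20 links among S = 12 species.
L/S = 20/12 = 1.6667 ≈ 1.67.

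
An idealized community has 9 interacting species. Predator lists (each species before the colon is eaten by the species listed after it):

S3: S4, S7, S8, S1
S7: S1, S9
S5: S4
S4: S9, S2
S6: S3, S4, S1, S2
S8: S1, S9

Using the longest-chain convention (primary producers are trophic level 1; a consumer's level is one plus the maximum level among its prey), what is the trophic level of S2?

S6 is a producer → level 1.
S3 eats S6 → level 2.
S4 eats S3 (level 2); other prey at levels: S5 1, S6 1 → level 3.
S2 eats S4 (level 3); other prey at levels: S6 1 → level 4.

Trophic level 4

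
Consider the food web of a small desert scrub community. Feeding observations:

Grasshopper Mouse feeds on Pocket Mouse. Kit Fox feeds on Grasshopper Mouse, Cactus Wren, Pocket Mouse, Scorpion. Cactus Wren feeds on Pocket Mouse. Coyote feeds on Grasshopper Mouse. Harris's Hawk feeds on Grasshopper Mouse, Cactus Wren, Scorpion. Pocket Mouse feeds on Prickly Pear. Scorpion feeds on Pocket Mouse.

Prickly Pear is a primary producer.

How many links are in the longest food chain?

One longest chain: Prickly Pear → Pocket Mouse → Cactus Wren → Harris's Hawk.
It has 4 species and 3 links.

3 links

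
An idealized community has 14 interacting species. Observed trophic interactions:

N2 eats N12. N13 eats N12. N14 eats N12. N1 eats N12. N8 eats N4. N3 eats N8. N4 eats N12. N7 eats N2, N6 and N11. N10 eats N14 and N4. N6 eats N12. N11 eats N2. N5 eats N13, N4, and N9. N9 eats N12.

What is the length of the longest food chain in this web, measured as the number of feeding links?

3 links

One longest chain: N12 → N2 → N11 → N7.
It has 4 species and 3 links.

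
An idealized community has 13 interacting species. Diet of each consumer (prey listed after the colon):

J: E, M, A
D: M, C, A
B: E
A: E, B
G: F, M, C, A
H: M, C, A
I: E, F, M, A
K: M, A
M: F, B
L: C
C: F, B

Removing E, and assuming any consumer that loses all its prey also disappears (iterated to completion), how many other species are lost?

Remove E.
Round 1: B (all prey gone) → extinct.
Round 2: A (all prey gone) → extinct.
No further losses. Total secondary extinctions: 2.

2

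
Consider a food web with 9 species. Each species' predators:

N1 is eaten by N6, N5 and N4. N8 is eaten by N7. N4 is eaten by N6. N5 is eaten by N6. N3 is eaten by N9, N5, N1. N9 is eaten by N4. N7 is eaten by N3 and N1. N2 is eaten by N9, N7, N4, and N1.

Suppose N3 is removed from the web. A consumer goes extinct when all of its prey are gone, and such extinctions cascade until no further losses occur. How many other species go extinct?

Remove N3.
Every predator of it retains at least one other prey: N1 still has N2, N7; N9 still has N2; N5 still has N1.
No consumer loses all prey, so no secondary extinctions occur.

0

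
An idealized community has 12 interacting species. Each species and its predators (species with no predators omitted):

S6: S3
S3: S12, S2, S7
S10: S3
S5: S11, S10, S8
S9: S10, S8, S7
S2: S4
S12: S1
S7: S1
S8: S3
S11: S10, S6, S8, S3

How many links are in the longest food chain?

One longest chain: S5 → S11 → S10 → S3 → S7 → S1.
It has 6 species and 5 links.

5 links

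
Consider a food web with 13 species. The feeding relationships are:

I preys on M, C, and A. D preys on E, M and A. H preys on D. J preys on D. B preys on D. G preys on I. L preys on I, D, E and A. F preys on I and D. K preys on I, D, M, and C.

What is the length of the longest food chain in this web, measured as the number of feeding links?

One longest chain: M → I → K.
It has 3 species and 2 links.

2 links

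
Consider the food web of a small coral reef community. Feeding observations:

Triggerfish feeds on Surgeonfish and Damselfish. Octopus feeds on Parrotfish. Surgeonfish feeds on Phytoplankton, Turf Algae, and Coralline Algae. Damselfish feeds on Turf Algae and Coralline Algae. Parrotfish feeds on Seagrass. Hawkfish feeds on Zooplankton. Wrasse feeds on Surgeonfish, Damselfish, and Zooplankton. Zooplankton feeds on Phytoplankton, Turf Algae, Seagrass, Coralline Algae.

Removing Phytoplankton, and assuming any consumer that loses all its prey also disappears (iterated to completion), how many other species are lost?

Remove Phytoplankton.
Every predator of it retains at least one other prey: Surgeonfish still has Turf Algae, Coralline Algae; Zooplankton still has Turf Algae, Coralline Algae, Seagrass.
No consumer loses all prey, so no secondary extinctions occur.

0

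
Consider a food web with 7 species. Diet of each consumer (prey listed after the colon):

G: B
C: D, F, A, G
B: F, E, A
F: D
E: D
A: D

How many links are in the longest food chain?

One longest chain: D → F → B → G → C.
It has 5 species and 4 links.

4 links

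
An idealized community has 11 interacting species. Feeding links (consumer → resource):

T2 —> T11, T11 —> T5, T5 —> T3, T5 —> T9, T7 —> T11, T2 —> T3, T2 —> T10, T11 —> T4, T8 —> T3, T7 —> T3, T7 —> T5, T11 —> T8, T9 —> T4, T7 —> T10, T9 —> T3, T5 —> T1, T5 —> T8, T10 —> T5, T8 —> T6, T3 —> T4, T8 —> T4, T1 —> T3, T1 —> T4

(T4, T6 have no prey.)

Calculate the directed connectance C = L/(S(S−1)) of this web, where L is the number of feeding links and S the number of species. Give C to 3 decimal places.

The web has S = 11 species and L = 23 feeding links.
C = L / (S(S−1)) = 23 / 110 = 0.2091 ≈ 0.209.

C = 0.209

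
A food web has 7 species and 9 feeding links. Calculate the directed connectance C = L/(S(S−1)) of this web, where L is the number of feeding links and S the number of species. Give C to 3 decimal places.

The web has S = 7 species and L = 9 feeding links.
C = L / (S(S−1)) = 9 / 42 = 0.2143 ≈ 0.214.

C = 0.214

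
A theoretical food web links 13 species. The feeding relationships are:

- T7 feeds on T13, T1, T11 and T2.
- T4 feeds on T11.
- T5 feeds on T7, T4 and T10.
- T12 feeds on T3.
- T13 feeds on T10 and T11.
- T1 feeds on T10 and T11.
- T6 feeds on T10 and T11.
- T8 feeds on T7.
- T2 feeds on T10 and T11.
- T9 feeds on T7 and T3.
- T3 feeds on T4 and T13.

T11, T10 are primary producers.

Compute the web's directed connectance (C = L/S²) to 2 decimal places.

The web has S = 13 species and L = 22 feeding links.
C = L / S² = 22 / 169 = 0.1302 ≈ 0.13.

C = 0.13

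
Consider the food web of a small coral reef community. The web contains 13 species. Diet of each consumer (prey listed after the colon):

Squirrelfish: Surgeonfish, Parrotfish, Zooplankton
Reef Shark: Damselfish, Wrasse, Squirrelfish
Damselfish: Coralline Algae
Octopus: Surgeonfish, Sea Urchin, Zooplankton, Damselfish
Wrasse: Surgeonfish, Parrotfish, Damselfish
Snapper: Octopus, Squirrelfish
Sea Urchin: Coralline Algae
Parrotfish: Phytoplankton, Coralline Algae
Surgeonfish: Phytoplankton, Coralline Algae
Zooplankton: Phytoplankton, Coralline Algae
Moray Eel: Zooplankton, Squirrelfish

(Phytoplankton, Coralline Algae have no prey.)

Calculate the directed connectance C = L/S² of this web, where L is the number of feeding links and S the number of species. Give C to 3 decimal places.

C = 0.148

The web has S = 13 species and L = 25 feeding links.
C = L / S² = 25 / 169 = 0.1479 ≈ 0.148.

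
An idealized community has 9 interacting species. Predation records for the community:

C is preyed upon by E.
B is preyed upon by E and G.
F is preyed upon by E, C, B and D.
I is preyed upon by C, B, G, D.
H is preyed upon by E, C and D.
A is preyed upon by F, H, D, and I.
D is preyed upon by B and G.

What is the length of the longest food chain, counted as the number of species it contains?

5 species

One longest chain: A → F → D → B → E.
It has 5 species and 4 links.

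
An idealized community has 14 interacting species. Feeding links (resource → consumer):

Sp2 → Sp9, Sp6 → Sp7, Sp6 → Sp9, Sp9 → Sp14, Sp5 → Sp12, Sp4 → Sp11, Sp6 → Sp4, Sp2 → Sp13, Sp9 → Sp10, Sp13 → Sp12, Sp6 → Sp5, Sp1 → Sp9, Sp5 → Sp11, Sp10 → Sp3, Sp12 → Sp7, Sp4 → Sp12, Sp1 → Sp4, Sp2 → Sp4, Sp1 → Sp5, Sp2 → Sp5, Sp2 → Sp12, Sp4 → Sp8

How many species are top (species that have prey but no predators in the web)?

5

Top species (has prey, but nothing eats it): Sp8, Sp14, Sp11, Sp3, Sp7.
Count: 5.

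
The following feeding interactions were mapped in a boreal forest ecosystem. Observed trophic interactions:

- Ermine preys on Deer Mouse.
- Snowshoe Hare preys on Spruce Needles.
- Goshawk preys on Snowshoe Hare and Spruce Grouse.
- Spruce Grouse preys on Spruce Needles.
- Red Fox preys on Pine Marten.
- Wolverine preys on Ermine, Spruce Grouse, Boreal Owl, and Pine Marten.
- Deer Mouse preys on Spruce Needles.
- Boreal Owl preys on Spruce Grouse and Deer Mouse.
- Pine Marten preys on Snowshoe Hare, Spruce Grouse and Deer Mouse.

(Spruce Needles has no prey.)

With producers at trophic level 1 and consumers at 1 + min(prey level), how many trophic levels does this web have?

4

Producers (level 1): Spruce Needles.
Following each consumer down to its lowest-level prey: Spruce Needles → Snowshoe Hare → Pine Marten → Red Fox (levels 1 through 4).
All prey of Red Fox (Pine Marten 3) are at level 3 or above, so Red Fox is at level 1 + 3 = 4.
Every consumer has at least one prey at level 3 or below, so none exceeds level 4.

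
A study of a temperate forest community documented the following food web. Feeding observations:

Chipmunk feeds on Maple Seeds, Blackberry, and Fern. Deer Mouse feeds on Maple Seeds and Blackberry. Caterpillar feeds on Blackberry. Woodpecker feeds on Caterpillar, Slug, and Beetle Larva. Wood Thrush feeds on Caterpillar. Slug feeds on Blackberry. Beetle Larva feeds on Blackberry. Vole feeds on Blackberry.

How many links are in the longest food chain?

2 links

One longest chain: Blackberry → Beetle Larva → Woodpecker.
It has 3 species and 2 links.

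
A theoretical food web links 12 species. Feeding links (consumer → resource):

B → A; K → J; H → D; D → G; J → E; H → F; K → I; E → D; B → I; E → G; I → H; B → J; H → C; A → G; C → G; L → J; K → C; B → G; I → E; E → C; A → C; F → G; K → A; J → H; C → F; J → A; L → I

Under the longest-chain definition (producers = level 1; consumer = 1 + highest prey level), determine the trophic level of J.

Trophic level 5

G is a producer → level 1.
F eats G → level 2.
C eats F (level 2); other prey at levels: G 1 → level 3.
E eats C (level 3); other prey at levels: G 1, D 2 → level 4.
J eats E (level 4); other prey at levels: H 4, A 4 → level 5.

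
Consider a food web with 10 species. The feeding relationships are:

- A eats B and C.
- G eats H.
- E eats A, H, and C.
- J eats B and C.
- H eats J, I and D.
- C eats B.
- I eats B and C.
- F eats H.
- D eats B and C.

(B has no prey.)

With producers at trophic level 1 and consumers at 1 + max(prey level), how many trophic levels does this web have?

5

Producers (level 1): B.
B → C → J → H → F gives F level 5.
No species has a prey at level 5, so no species reaches level 6.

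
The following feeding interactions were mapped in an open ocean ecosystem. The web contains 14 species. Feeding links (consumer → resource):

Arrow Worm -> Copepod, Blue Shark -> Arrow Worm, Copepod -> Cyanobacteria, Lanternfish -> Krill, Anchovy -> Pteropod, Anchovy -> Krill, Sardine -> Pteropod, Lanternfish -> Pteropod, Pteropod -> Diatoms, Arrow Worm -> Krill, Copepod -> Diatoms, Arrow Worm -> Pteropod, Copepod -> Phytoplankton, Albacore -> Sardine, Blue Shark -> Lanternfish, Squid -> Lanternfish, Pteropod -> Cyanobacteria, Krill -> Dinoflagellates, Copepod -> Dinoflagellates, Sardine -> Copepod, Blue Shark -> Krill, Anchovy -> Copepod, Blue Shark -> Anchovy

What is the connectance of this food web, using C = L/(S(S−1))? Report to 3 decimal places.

The web has S = 14 species and L = 23 feeding links.
C = L / (S(S−1)) = 23 / 182 = 0.1264 ≈ 0.126.

C = 0.126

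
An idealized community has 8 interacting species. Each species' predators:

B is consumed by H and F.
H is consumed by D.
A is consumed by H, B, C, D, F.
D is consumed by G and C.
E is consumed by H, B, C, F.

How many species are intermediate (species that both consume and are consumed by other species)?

3

Intermediate species (has both prey and predators): B, H, D.
Count: 3.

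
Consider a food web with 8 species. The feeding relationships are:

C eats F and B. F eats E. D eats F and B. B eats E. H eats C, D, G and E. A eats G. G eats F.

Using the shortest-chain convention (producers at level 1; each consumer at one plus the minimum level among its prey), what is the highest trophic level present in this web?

Producers (level 1): E.
Following each consumer down to its lowest-level prey: E → F → G → A (levels 1 through 4).
All prey of A (G 3) are at level 3 or above, so A is at level 1 + 3 = 4.
Every consumer has at least one prey at level 3 or below, so none exceeds level 4.

4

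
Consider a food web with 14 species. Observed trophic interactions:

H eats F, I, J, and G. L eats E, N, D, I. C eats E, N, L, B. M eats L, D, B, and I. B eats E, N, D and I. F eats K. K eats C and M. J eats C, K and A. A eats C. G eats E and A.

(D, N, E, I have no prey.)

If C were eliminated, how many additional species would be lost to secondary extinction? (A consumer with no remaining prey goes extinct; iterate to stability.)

1

Remove C.
Round 1: A (all prey gone) → extinct.
No further losses. Total secondary extinctions: 1.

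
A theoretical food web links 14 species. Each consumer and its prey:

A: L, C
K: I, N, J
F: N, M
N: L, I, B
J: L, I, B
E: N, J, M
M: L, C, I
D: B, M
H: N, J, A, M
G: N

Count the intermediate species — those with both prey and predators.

4

Intermediate species (has both prey and predators): N, J, A, M.
Count: 4.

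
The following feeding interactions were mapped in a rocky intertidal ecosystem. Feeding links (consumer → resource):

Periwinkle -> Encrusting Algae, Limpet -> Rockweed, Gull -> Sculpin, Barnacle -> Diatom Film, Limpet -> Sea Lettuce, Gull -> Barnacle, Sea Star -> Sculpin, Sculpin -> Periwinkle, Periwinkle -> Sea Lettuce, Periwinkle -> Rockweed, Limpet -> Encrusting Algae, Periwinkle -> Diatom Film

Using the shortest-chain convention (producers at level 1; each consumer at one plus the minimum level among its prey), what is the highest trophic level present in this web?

4

Producers (level 1): Rockweed, Encrusting Algae, Diatom Film, Sea Lettuce.
Following each consumer down to its lowest-level prey: Rockweed → Periwinkle → Sculpin → Sea Star (levels 1 through 4).
All prey of Sea Star (Sculpin 3) are at level 3 or above, so Sea Star is at level 1 + 3 = 4.
Every consumer has at least one prey at level 3 or below, so none exceeds level 4.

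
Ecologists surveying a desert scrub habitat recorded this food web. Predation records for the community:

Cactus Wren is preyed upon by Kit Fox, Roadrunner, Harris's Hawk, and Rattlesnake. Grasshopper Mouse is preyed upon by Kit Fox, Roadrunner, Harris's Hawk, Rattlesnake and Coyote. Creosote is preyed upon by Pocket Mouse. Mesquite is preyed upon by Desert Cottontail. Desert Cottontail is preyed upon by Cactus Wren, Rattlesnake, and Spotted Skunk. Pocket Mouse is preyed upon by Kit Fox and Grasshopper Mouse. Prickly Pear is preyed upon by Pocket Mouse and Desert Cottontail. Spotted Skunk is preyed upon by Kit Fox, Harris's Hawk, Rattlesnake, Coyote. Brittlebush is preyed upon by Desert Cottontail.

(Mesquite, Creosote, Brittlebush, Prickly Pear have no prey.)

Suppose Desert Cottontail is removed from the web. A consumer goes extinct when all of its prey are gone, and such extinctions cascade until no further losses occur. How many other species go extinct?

2

Remove Desert Cottontail.
Round 1: Spotted Skunk (all prey gone), Cactus Wren (all prey gone) → extinct.
No further losses. Total secondary extinctions: 2.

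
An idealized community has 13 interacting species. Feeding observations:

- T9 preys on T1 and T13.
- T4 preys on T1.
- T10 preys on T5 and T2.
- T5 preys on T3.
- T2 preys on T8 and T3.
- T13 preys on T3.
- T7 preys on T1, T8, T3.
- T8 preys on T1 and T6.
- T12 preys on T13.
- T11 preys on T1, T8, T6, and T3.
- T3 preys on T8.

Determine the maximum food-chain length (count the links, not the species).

One longest chain: T6 → T8 → T3 → T13 → T9.
It has 5 species and 4 links.

4 links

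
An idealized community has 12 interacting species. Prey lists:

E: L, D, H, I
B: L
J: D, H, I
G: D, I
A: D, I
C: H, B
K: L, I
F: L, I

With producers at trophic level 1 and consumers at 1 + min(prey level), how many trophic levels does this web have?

2

Producers (level 1): L, D, H, I.
Following each consumer down to its lowest-level prey: H → C (levels 1 through 2).
All prey of C (H 1, B 2) are at level 1 or above, so C is at level 1 + 1 = 2.
Every consumer has at least one prey at level 1 or below, so none exceeds level 2.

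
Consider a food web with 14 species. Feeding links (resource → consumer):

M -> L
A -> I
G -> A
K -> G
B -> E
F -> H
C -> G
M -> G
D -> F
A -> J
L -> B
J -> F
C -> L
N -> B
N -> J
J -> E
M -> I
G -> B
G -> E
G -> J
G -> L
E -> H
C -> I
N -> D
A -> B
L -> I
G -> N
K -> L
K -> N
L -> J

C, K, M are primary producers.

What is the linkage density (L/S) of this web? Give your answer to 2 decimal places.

L/S = 2.14

There are L = 30 links among S = 14 species.
L/S = 30/14 = 2.1429 ≈ 2.14.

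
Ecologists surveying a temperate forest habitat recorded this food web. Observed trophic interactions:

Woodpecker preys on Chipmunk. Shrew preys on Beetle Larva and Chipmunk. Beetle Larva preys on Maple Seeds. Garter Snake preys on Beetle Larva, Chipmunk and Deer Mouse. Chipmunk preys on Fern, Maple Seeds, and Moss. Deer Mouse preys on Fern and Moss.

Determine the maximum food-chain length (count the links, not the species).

2 links

One longest chain: Maple Seeds → Beetle Larva → Shrew.
It has 3 species and 2 links.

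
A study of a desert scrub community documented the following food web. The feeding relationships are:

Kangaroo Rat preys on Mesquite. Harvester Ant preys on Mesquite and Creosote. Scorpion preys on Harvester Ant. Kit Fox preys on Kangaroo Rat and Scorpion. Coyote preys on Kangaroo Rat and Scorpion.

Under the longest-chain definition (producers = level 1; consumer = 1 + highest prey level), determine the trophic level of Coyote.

Creosote is a producer → level 1.
Harvester Ant eats Creosote (level 1); other prey at levels: Mesquite 1 → level 2.
Scorpion eats Harvester Ant → level 3.
Coyote eats Scorpion (level 3); other prey at levels: Kangaroo Rat 2 → level 4.

Trophic level 4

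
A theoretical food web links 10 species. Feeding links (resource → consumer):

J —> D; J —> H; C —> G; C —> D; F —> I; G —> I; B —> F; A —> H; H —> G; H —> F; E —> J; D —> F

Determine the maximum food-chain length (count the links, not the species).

4 links

One longest chain: E → J → H → G → I.
It has 5 species and 4 links.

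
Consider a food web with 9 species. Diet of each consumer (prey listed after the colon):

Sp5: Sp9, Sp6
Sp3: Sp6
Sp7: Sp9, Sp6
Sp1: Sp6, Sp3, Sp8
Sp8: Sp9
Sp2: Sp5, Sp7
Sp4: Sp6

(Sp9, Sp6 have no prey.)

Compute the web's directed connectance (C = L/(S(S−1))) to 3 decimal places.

The web has S = 9 species and L = 12 feeding links.
C = L / (S(S−1)) = 12 / 72 = 0.1667 ≈ 0.167.

C = 0.167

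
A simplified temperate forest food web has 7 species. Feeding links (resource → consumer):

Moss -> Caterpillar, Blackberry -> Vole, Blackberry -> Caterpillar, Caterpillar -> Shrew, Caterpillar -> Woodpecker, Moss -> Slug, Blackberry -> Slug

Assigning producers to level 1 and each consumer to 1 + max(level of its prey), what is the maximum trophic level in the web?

3

Producers (level 1): Blackberry, Moss.
Blackberry → Caterpillar → Shrew gives Shrew level 3.
No species has a prey at level 3, so no species reaches level 4.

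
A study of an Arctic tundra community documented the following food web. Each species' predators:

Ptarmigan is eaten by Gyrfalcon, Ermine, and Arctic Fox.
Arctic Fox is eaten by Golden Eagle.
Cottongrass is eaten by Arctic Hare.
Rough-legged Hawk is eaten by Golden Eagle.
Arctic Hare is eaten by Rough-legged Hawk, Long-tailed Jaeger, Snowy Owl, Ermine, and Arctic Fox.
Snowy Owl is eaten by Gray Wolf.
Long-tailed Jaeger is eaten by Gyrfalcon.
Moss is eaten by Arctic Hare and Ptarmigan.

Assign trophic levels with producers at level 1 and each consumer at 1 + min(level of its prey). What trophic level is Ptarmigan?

Trophic level 2

Moss is a producer → level 1.
Ptarmigan eats Moss → level 2.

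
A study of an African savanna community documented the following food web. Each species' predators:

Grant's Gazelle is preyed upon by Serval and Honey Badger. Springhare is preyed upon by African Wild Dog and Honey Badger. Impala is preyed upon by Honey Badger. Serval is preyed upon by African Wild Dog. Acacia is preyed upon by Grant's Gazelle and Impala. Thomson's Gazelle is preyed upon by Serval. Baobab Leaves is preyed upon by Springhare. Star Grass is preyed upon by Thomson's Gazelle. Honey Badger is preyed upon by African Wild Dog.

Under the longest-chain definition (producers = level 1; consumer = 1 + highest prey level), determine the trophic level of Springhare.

Trophic level 2

Baobab Leaves is a producer → level 1.
Springhare eats Baobab Leaves → level 2.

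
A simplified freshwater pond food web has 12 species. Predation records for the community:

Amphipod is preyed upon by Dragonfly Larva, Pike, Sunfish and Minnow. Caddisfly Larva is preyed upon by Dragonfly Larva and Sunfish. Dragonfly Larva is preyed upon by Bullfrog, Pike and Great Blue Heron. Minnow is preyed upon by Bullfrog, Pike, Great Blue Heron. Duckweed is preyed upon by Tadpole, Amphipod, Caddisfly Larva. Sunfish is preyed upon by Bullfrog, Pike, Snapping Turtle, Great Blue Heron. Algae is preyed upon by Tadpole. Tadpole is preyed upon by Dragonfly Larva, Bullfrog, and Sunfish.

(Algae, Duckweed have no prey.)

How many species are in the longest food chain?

One longest chain: Duckweed → Amphipod → Minnow → Bullfrog.
It has 4 species and 3 links.

4 species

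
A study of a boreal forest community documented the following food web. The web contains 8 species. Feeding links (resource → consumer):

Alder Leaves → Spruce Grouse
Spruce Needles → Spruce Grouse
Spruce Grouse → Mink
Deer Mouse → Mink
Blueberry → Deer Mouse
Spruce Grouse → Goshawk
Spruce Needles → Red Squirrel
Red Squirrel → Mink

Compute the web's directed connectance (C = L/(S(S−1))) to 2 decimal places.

The web has S = 8 species and L = 8 feeding links.
C = L / (S(S−1)) = 8 / 56 = 0.1429 ≈ 0.14.

C = 0.14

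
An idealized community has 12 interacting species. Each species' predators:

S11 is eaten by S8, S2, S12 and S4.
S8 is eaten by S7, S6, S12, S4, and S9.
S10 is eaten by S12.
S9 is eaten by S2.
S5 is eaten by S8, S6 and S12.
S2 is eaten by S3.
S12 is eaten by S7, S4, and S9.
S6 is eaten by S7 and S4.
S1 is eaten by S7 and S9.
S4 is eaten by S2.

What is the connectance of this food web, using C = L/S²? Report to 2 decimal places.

The web has S = 12 species and L = 23 feeding links.
C = L / S² = 23 / 144 = 0.1597 ≈ 0.16.

C = 0.16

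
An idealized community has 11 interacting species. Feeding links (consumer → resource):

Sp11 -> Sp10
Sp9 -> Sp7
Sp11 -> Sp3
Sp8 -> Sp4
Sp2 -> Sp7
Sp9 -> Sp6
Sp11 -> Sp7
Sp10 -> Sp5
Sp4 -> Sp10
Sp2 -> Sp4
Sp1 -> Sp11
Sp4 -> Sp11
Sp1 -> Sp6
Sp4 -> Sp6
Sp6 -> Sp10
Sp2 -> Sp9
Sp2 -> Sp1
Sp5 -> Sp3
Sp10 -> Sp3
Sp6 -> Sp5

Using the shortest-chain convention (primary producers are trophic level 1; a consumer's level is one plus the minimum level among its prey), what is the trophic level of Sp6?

Sp3 is a producer → level 1.
Sp5 eats Sp3 → level 2.
Sp6 eats Sp5 → level 3.
No prey of Sp6 is below level 2, so 3 is the minimum.

Trophic level 3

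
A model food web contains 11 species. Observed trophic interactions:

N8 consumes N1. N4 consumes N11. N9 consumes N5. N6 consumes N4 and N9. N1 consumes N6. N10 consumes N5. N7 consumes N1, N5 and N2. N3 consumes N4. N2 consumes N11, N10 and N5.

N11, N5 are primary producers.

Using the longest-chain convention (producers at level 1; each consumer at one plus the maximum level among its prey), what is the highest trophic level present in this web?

Producers (level 1): N11, N5.
N11 → N4 → N6 → N1 → N7 gives N7 level 5.
No species has a prey at level 5, so no species reaches level 6.

5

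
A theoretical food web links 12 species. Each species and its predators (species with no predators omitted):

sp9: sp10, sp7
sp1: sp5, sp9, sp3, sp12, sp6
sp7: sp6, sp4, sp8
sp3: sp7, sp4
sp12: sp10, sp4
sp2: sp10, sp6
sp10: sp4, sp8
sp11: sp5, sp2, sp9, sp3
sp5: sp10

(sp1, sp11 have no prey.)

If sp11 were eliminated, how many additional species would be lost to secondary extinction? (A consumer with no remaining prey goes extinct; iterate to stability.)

1

Remove sp11.
Round 1: sp2 (all prey gone) → extinct.
No further losses. Total secondary extinctions: 1.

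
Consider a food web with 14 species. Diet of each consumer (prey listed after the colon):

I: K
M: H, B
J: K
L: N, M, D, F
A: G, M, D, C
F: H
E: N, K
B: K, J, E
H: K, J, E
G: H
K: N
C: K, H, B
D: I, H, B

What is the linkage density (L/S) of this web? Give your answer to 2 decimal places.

L/S = 2.07

There are L = 29 links among S = 14 species.
L/S = 29/14 = 2.0714 ≈ 2.07.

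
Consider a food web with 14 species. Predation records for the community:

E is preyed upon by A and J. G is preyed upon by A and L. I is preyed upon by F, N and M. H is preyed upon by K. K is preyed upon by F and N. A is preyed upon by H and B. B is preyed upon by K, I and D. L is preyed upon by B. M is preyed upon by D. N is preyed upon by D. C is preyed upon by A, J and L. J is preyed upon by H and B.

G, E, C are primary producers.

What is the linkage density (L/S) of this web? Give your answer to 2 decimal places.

L/S = 1.64

There are L = 23 links among S = 14 species.
L/S = 23/14 = 1.6429 ≈ 1.64.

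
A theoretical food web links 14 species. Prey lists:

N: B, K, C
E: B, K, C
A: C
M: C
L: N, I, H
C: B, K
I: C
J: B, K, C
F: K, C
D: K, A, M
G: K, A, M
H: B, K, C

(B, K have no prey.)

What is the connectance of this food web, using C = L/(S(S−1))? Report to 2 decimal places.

C = 0.15

The web has S = 14 species and L = 28 feeding links.
C = L / (S(S−1)) = 28 / 182 = 0.1538 ≈ 0.15.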